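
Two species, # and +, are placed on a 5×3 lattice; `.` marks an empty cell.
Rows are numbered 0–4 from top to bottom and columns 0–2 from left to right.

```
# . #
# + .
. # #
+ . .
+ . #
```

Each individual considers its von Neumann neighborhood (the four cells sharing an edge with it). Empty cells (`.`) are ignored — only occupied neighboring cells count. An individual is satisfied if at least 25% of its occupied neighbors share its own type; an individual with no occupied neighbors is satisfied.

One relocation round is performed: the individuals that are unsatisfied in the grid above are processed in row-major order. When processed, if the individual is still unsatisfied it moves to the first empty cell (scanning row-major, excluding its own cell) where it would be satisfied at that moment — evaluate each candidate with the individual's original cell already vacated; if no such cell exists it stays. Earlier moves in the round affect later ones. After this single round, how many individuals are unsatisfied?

0

Initially unsatisfied (in order): (1,1).
  (1,1) → (2,0).
Resulting grid:
# . #
# . .
+ # #
+ . .
+ . #
All satisfied now.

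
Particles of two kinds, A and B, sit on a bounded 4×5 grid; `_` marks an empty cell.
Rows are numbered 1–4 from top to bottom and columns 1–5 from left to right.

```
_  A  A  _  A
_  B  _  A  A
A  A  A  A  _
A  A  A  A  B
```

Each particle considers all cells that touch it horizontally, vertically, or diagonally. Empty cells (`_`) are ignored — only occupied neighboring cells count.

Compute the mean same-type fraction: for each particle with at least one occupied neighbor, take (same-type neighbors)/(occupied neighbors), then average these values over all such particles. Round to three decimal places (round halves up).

Row 1: (1,2)A 1/2 · (1,3)A 2/3 · (1,5)A 2/2
Row 2: (2,2)B 0/5 · (2,4)A 5/5 · (2,5)A 3/3
Row 3: (3,1)A 3/4 · (3,2)A 5/6 · (3,3)A 6/7 · (3,4)A 5/6
Row 4: (4,1)A 3/3 · (4,2)A 5/5 · (4,3)A 5/5 · (4,4)A 3/4 · (4,5)B 0/2
Sum over 15 particles: 1/2 + 2/3 + 2/2 + 0/5 + 5/5 + 3/3 + 3/4 + 5/6 + 6/7 + 5/6 + 3/3 + 5/5 + 5/5 + 3/4 + 0/2 = 235/21; mean = 235/21 ÷ 15 = 47/63 = 0.746031… → 0.746.

0.746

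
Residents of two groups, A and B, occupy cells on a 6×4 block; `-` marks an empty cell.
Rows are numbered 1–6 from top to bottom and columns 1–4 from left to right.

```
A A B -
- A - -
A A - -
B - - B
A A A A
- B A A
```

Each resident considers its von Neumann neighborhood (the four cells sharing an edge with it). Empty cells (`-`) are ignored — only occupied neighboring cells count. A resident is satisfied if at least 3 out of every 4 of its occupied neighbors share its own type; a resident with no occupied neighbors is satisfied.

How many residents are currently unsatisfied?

10

Row 1: (1,1)A 1/1 ✓ · (1,2)A 2/3 ✗ · (1,3)B 0/1 ✗
Row 2: (2,2)A 2/2 ✓
Row 3: (3,1)A 1/2 ✗ · (3,2)A 2/2 ✓
Row 4: (4,1)B 0/2 ✗ · (4,4)B 0/1 ✗
Row 5: (5,1)A 1/2 ✗ · (5,2)A 2/3 ✗ · (5,3)A 3/3 ✓ · (5,4)A 2/3 ✗
Row 6: (6,2)B 0/2 ✗ · (6,3)A 2/3 ✗ · (6,4)A 2/2 ✓
Unsatisfied: (1,2), (1,3), (3,1), (4,1), (4,4), (5,1), (5,2), (5,4), (6,2), (6,3) — 10 in total.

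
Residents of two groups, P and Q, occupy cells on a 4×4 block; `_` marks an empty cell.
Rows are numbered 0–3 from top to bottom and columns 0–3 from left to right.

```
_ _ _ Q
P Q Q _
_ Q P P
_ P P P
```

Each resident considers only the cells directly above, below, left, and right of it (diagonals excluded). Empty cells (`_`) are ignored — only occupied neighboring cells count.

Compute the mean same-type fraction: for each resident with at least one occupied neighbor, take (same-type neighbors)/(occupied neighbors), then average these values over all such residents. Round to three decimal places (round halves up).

(0,3)Q — no occupied neighbors
(1,0)P 0/1
(1,1)Q 2/3
(1,2)Q 1/2
(2,1)Q 1/3
(2,2)P 2/4
(2,3)P 2/2
(3,1)P 1/2
(3,2)P 3/3
(3,3)P 2/2
Sum over 9 residents: 0/1 + 2/3 + 1/2 + 1/3 + 2/4 + 2/2 + 1/2 + 3/3 + 2/2 = 11/2; mean = 11/2 ÷ 9 = 11/18 = 0.611111… → 0.611.

0.611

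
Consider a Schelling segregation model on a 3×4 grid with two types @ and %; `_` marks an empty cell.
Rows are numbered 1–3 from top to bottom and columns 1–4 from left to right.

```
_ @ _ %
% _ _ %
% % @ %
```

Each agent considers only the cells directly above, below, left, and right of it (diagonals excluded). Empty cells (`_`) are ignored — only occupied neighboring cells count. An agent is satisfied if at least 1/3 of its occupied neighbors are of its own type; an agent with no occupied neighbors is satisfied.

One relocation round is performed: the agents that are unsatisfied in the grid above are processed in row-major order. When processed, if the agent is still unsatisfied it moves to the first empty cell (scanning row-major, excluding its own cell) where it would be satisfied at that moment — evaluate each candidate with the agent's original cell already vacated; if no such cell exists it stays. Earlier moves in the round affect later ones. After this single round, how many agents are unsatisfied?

Initially unsatisfied (in order): (3,3).
  (3,3) → (1,1).
Resulting grid:
@ @ _ %
% _ _ %
% % _ %
All satisfied now.

0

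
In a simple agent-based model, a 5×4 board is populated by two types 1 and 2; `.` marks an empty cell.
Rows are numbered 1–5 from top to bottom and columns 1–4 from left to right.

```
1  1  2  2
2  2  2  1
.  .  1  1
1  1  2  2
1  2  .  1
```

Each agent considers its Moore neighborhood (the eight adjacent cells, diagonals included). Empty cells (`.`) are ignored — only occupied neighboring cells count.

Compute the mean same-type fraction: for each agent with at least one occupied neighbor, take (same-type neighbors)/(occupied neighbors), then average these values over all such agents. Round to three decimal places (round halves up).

0.415

(1,1)1 1/3
(1,2)1 1/5
(1,3)2 3/5
(1,4)2 2/3
(2,1)2 1/3
(2,2)2 3/6
(2,3)2 3/7
(2,4)1 2/5
(3,3)1 3/7
(3,4)1 2/5
(4,1)1 2/3
(4,2)1 3/5
(4,3)2 2/6
(4,4)2 1/4
(5,1)1 2/3
(5,2)2 1/4
(5,4)1 0/2
Sum over 17 agents: 1/3 + 1/5 + 3/5 + 2/3 + 1/3 + 3/6 + 3/7 + 2/5 + 3/7 + 2/5 + 2/3 + 3/5 + 2/6 + 1/4 + 2/3 + 1/4 + 0/2 = 247/35; mean = 247/35 ÷ 17 = 247/595 = 0.415126… → 0.415.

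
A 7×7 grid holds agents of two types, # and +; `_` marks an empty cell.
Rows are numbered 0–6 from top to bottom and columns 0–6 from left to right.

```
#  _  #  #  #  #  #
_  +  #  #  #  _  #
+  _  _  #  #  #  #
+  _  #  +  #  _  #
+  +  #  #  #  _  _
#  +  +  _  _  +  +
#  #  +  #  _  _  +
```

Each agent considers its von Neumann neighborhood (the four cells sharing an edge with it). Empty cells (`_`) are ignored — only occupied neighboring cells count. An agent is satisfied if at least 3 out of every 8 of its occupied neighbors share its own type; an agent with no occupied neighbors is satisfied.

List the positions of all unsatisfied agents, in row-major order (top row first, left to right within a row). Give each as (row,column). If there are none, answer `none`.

(1,1), (3,3), (5,0), (6,1), (6,2), (6,3)

Row 0: (0,0)# 0/0 ✓ · (0,2)# 2/2 ✓ · (0,3)# 3/3 ✓ · (0,4)# 3/3 ✓ · (0,5)# 2/2 ✓ · (0,6)# 2/2 ✓
Row 1: (1,1)+ 0/1 ✗ · (1,2)# 2/3 ✓ · (1,3)# 4/4 ✓ · (1,4)# 3/3 ✓ · (1,6)# 2/2 ✓
Row 2: (2,0)+ 1/1 ✓ · (2,3)# 2/3 ✓ · (2,4)# 4/4 ✓ · (2,5)# 2/2 ✓ · (2,6)# 3/3 ✓
Row 3: (3,0)+ 2/2 ✓ · (3,2)# 1/2 ✓ · (3,3)+ 0/4 ✗ · (3,4)# 2/3 ✓ · (3,6)# 1/1 ✓
Row 4: (4,0)+ 2/3 ✓ · (4,1)+ 2/3 ✓ · (4,2)# 2/4 ✓ · (4,3)# 2/3 ✓ · (4,4)# 2/2 ✓
Row 5: (5,0)# 1/3 ✗ · (5,1)+ 2/4 ✓ · (5,2)+ 2/3 ✓ · (5,5)+ 1/1 ✓ · (5,6)+ 2/2 ✓
Row 6: (6,0)# 2/2 ✓ · (6,1)# 1/3 ✗ · (6,2)+ 1/3 ✗ · (6,3)# 0/1 ✗ · (6,6)+ 1/1 ✓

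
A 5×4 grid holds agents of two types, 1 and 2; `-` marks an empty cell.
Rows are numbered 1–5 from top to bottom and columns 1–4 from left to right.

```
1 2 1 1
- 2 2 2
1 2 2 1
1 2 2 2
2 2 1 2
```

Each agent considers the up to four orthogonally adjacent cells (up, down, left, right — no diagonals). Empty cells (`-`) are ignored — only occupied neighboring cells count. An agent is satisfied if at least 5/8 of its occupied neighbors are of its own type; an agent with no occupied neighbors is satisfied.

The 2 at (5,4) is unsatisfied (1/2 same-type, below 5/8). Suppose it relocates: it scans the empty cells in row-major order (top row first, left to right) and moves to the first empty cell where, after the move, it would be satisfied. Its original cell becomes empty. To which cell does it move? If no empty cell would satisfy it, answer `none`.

none

Vacating (5,4). Empty cells in order:
  (2,1): 1/3 same-type → still unsatisfied.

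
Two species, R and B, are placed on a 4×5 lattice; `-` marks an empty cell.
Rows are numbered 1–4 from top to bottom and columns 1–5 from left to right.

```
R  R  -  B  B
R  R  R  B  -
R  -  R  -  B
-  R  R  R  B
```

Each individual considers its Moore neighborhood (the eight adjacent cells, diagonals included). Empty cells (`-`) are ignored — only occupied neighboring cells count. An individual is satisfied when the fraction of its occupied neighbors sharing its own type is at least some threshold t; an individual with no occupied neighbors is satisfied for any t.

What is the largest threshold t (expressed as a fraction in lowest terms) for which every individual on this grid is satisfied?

Row 1: (1,1)R 3/3 · (1,2)R 4/4 · (1,4)B 2/3 · (1,5)B 2/2
Row 2: (2,1)R 4/4 · (2,2)R 6/6 · (2,3)R 3/5 · (2,4)B 3/5
Row 3: (3,1)R 3/3 · (3,3)R 5/6 · (3,5)B 2/3
Row 4: (4,2)R 3/3 · (4,3)R 3/3 · (4,4)R 2/4 · (4,5)B 1/2
The smallest same-type fraction is 2/4 at (4,4), which reduces to 1/2. Any threshold above that leaves this individual unsatisfied.

1/2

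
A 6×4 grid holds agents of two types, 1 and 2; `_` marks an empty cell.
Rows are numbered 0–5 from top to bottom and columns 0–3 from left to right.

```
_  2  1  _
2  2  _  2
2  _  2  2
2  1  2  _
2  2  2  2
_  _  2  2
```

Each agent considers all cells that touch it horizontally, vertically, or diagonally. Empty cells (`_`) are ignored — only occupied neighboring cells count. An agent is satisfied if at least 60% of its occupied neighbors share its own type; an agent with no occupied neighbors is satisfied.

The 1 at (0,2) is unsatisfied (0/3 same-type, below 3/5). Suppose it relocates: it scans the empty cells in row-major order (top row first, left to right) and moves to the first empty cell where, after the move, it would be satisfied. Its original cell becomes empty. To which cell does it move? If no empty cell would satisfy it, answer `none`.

Vacating (0,2). Empty cells in order:
  (0,0): 0/3 same-type → still unsatisfied.
  (0,3): 0/1 same-type → still unsatisfied.
  (1,2): 0/5 same-type → still unsatisfied.
  (2,1): 1/7 same-type → still unsatisfied.
  (3,3): 0/5 same-type → still unsatisfied.
  (5,0): 0/2 same-type → still unsatisfied.
  (5,1): 0/4 same-type → still unsatisfied.

none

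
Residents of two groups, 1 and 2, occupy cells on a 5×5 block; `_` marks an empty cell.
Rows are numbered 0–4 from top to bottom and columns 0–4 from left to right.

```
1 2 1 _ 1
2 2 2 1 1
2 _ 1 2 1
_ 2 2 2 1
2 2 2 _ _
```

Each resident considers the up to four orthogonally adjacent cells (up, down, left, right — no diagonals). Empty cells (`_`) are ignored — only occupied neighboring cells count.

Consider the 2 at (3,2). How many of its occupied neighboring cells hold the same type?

Occupied neighbors of (3,2): (2,2)=1, (4,2)=2, (3,1)=2, (3,3)=2.
Same type (2): 3 of 4.

3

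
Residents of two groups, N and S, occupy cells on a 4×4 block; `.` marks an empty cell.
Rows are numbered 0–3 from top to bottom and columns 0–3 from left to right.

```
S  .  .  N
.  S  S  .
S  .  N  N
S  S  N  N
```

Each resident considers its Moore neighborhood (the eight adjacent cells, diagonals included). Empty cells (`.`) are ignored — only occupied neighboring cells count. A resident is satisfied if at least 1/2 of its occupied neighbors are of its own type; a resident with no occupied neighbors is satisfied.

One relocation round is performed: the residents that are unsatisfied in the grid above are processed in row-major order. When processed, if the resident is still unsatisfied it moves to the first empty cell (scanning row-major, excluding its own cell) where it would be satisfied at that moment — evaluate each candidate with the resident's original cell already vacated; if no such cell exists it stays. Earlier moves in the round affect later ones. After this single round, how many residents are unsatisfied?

Initially unsatisfied (in order): (0,3), (1,2).
  (0,3) → (1,3).
  (1,2) → (0,1).
Resulting grid:
S S . .
. S . N
S . N N
S S N N
All satisfied now.

0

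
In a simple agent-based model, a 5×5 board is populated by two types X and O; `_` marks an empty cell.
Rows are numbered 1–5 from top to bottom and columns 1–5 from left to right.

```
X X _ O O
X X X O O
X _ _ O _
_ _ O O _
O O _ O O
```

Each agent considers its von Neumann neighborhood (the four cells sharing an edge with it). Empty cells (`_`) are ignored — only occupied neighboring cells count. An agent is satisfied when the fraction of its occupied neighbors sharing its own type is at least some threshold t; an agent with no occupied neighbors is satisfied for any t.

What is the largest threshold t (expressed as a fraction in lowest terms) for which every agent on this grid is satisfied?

(1,1)X 2/2
(1,2)X 2/2
(1,4)O 2/2
(1,5)O 2/2
(2,1)X 3/3
(2,2)X 3/3
(2,3)X 1/2
(2,4)O 3/4
(2,5)O 2/2
(3,1)X 1/1
(3,4)O 2/2
(4,3)O 1/1
(4,4)O 3/3
(5,1)O 1/1
(5,2)O 1/1
(5,4)O 2/2
(5,5)O 1/1
The smallest same-type fraction is 1/2 at (2,3), which reduces to 1/2. Any threshold above that leaves this agent unsatisfied.

1/2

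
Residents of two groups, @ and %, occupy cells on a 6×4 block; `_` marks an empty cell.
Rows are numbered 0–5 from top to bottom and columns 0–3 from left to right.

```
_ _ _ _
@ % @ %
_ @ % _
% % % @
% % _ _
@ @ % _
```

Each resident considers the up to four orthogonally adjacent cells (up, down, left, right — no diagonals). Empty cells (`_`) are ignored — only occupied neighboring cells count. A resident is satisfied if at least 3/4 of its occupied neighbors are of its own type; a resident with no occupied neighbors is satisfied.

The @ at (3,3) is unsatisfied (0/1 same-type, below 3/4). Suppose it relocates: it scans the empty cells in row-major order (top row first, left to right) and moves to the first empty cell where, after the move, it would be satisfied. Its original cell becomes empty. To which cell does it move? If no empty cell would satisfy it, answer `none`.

Vacating (3,3). Empty cells in order:
  (0,0): 1/1 same-type → satisfied — stop here.

(0,0)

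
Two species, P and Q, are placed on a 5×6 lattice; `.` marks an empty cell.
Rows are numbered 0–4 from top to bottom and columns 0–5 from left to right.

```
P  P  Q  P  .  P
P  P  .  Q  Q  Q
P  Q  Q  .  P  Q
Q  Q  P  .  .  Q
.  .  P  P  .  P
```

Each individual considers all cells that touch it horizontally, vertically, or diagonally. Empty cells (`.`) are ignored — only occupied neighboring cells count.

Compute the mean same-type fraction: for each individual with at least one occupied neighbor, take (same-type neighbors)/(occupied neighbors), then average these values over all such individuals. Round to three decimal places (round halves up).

Row 0: (0,0)P 3/3 · (0,1)P 3/4 · (0,2)Q 1/4 · (0,3)P 0/3 · (0,5)P 0/2
Row 1: (1,0)P 4/5 · (1,1)P 4/7 · (1,3)Q 3/5 · (1,4)Q 3/6 · (1,5)Q 2/4
Row 2: (2,0)P 2/5 · (2,1)Q 3/7 · (2,2)Q 3/5 · (2,4)P 0/5 · (2,5)Q 3/4
Row 3: (3,0)Q 2/3 · (3,1)Q 3/6 · (3,2)P 2/5 · (3,5)Q 1/3
Row 4: (4,2)P 2/3 · (4,3)P 2/2 · (4,5)P 0/1
Sum over 22 individuals: 3/3 + 3/4 + 1/4 + 0/3 + 0/2 + 4/5 + 4/7 + 3/5 + 3/6 + 2/4 + 2/5 + 3/7 + 3/5 + 0/5 + 3/4 + 2/3 + 3/6 + 2/5 + 1/3 + 2/3 + 2/2 + 0/1 = 643/60; mean = 643/60 ÷ 22 = 643/1320 = 0.487121… → 0.487.

0.487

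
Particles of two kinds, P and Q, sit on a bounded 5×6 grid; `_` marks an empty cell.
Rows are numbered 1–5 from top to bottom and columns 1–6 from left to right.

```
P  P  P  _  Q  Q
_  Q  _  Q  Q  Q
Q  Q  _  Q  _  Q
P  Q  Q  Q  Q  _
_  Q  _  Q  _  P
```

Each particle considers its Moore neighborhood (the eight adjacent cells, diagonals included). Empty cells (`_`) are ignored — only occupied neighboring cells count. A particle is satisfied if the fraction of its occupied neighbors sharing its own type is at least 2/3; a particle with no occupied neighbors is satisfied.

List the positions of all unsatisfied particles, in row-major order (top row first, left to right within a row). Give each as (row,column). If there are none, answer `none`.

(1,1)P 1/2 ✗
(1,2)P 2/3 ✓
(1,3)P 1/3 ✗
(1,5)Q 4/4 ✓
(1,6)Q 3/3 ✓
(2,2)Q 2/5 ✗
(2,4)Q 3/4 ✓
(2,5)Q 6/6 ✓
(2,6)Q 4/4 ✓
(3,1)Q 3/4 ✓
(3,2)Q 4/5 ✓
(3,4)Q 5/5 ✓
(3,6)Q 3/3 ✓
(4,1)P 0/4 ✗
(4,2)Q 4/5 ✓
(4,3)Q 6/6 ✓
(4,4)Q 4/4 ✓
(4,5)Q 4/5 ✓
(5,2)Q 2/3 ✓
(5,4)Q 3/3 ✓
(5,6)P 0/1 ✗

(1,1), (1,3), (2,2), (4,1), (5,6)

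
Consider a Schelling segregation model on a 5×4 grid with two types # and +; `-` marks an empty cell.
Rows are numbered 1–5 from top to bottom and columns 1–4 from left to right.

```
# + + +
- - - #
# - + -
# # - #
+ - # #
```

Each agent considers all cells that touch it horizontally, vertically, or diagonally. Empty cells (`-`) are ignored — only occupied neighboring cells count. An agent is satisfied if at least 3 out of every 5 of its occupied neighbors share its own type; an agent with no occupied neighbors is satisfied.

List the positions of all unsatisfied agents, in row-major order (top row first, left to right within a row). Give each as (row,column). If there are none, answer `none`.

(1,1), (1,2), (1,4), (2,4), (3,3), (5,1)

Row 1: (1,1)# 0/1 unhappy · (1,2)+ 1/2 unhappy · (1,3)+ 2/3 ok · (1,4)+ 1/2 unhappy
Row 2: (2,4)# 0/3 unhappy
Row 3: (3,1)# 2/2 ok · (3,3)+ 0/3 unhappy
Row 4: (4,1)# 2/3 ok · (4,2)# 3/5 ok · (4,4)# 2/3 ok
Row 5: (5,1)+ 0/2 unhappy · (5,3)# 3/3 ok · (5,4)# 2/2 ok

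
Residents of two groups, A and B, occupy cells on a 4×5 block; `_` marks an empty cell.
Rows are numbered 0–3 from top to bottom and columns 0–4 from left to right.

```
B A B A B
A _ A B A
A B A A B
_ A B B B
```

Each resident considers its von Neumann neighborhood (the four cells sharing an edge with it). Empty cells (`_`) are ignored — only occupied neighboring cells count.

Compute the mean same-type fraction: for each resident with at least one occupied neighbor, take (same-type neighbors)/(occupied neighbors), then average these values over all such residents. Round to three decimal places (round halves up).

0.245

Row 0: (0,0)B 0/2 · (0,1)A 0/2 · (0,2)B 0/3 · (0,3)A 0/3 · (0,4)B 0/2
Row 1: (1,0)A 1/2 · (1,2)A 1/3 · (1,3)B 0/4 · (1,4)A 0/3
Row 2: (2,0)A 1/2 · (2,1)B 0/3 · (2,2)A 2/4 · (2,3)A 1/4 · (2,4)B 1/3
Row 3: (3,1)A 0/2 · (3,2)B 1/3 · (3,3)B 2/3 · (3,4)B 2/2
Sum over 18 residents: 0/2 + 0/2 + 0/3 + 0/3 + 0/2 + 1/2 + 1/3 + 0/4 + 0/3 + 1/2 + 0/3 + 2/4 + 1/4 + 1/3 + 0/2 + 1/3 + 2/3 + 2/2 = 53/12; mean = 53/12 ÷ 18 = 53/216 = 0.245370… → 0.245.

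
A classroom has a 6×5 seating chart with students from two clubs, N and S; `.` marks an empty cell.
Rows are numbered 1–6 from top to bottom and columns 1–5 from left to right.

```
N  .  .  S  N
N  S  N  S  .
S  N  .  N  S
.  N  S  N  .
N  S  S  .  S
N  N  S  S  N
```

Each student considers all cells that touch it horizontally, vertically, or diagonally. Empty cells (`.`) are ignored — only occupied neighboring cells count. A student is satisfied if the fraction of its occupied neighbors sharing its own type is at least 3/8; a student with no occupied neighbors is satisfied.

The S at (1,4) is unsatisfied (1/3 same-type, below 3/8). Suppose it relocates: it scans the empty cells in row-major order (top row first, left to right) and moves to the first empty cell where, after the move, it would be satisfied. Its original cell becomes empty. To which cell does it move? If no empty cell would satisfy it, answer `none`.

Vacating (1,4). Empty cells in order:
  (1,2): 1/4 same-type → still unsatisfied.
  (1,3): 2/3 same-type → satisfied — stop here.

(1,3)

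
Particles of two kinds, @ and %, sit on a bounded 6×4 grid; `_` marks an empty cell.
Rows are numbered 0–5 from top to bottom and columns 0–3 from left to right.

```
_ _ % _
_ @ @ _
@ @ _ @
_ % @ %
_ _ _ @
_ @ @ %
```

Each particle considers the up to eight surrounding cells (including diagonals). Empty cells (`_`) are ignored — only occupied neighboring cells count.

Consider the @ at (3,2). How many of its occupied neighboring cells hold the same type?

Occupied neighbors of (3,2): (2,1)=@, (2,3)=@, (3,1)=%, (3,3)=%, (4,3)=@.
Same type (@): 3 of 5.

3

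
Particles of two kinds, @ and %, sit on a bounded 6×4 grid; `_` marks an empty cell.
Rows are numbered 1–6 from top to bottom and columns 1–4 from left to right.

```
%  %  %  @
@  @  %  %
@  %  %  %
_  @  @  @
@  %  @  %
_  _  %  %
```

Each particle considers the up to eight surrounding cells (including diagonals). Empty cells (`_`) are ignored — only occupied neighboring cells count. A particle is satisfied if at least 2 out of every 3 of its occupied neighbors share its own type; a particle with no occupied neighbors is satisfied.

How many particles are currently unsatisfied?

16

Row 1: (1,1)% 1/3 ✗ · (1,2)% 3/5 ✗ · (1,3)% 3/5 ✗ · (1,4)@ 0/3 ✗
Row 2: (2,1)@ 2/5 ✗ · (2,2)@ 2/8 ✗ · (2,3)% 6/8 ✓ · (2,4)% 4/5 ✓
Row 3: (3,1)@ 3/4 ✓ · (3,2)% 2/7 ✗ · (3,3)% 4/8 ✗ · (3,4)% 3/5 ✗
Row 4: (4,2)@ 4/7 ✗ · (4,3)@ 3/8 ✗ · (4,4)@ 2/5 ✗
Row 5: (5,1)@ 1/2 ✗ · (5,2)% 1/5 ✗ · (5,3)@ 3/7 ✗ · (5,4)% 2/5 ✗
Row 6: (6,3)% 3/4 ✓ · (6,4)% 2/3 ✓
Unsatisfied: (1,1), (1,2), (1,3), (1,4), (2,1), (2,2), (3,2), (3,3), (3,4), (4,2), (4,3), (4,4), (5,1), (5,2), (5,3), (5,4) — 16 in total.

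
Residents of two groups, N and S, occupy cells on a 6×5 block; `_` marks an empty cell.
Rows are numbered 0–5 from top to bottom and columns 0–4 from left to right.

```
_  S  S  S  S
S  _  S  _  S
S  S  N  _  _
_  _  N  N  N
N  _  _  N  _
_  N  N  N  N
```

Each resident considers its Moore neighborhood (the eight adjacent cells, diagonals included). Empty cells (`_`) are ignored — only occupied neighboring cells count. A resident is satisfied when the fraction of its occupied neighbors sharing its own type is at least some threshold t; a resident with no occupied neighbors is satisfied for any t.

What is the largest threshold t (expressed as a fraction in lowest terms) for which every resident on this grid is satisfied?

(0,1)S 3/3
(0,2)S 3/3
(0,3)S 4/4
(0,4)S 2/2
(1,0)S 3/3
(1,2)S 4/5
(1,4)S 2/2
(2,0)S 2/2
(2,1)S 3/5
(2,2)N 2/4
(3,2)N 3/4
(3,3)N 4/4
(3,4)N 2/2
(4,0)N 1/1
(4,3)N 6/6
(5,1)N 2/2
(5,2)N 3/3
(5,3)N 3/3
(5,4)N 2/2
The smallest same-type fraction is 2/4 at (2,2), which reduces to 1/2. Any threshold above that leaves this resident unsatisfied.

1/2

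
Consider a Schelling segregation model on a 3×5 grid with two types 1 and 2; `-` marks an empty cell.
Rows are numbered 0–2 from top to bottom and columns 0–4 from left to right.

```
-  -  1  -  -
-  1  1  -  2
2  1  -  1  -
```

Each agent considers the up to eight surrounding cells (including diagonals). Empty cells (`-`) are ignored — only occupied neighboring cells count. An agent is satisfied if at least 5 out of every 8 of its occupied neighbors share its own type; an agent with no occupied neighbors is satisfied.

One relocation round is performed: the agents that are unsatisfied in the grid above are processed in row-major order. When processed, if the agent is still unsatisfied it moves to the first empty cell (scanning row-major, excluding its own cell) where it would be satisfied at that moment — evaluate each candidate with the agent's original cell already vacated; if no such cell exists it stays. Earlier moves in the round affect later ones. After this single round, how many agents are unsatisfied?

Initially unsatisfied (in order): (1,4), (2,0), (2,3).
  (1,4) → (0,4).
  (2,0): no empty cell satisfies it; stays.
  (2,3): now satisfied by earlier moves; stays.
Resulting grid:
- - 1 - 2
- 1 1 - -
2 1 - 1 -
Unsatisfied now: (2,0).

1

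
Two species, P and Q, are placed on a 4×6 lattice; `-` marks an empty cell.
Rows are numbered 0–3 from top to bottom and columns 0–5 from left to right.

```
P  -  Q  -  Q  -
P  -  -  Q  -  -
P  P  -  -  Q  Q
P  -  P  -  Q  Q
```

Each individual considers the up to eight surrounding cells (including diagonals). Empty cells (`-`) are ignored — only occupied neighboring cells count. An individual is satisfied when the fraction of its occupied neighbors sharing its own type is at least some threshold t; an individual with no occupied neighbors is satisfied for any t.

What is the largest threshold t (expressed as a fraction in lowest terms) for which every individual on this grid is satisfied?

Row 0: (0,0)P 1/1 · (0,2)Q 1/1 · (0,4)Q 1/1
Row 1: (1,0)P 3/3 · (1,3)Q 3/3
Row 2: (2,0)P 3/3 · (2,1)P 4/4 · (2,4)Q 4/4 · (2,5)Q 3/3
Row 3: (3,0)P 2/2 · (3,2)P 1/1 · (3,4)Q 3/3 · (3,5)Q 3/3
The smallest same-type fraction is 1/1 at (0,0), which reduces to 1/1. Any threshold above that leaves this individual unsatisfied.

1/1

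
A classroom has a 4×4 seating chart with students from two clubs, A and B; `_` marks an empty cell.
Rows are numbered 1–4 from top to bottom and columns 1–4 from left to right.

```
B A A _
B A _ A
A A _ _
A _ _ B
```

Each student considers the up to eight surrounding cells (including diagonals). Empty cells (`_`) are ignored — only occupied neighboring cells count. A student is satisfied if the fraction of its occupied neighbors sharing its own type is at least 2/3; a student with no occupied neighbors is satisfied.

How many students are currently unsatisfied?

Row 1: (1,1)B 1/3 ✗ · (1,2)A 2/4 ✗ · (1,3)A 3/3 ✓
Row 2: (2,1)B 1/5 ✗ · (2,2)A 4/6 ✓ · (2,4)A 1/1 ✓
Row 3: (3,1)A 3/4 ✓ · (3,2)A 3/4 ✓
Row 4: (4,1)A 2/2 ✓ · (4,4)B 0/0 ✓
Unsatisfied: (1,1), (1,2), (2,1) — 3 in total.

3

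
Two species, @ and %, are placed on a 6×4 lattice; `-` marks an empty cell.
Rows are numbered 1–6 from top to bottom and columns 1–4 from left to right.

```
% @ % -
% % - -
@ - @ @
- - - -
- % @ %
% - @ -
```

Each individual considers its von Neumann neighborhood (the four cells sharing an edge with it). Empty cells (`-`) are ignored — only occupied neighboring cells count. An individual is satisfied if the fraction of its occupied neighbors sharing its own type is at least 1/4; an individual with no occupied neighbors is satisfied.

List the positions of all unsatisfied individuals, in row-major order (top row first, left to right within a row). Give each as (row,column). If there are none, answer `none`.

(1,2), (1,3), (3,1), (5,2), (5,4)

(1,1)% 1/2 ok
(1,2)@ 0/3 unhappy
(1,3)% 0/1 unhappy
(2,1)% 2/3 ok
(2,2)% 1/2 ok
(3,1)@ 0/1 unhappy
(3,3)@ 1/1 ok
(3,4)@ 1/1 ok
(5,2)% 0/1 unhappy
(5,3)@ 1/3 ok
(5,4)% 0/1 unhappy
(6,1)% 0/0 ok
(6,3)@ 1/1 ok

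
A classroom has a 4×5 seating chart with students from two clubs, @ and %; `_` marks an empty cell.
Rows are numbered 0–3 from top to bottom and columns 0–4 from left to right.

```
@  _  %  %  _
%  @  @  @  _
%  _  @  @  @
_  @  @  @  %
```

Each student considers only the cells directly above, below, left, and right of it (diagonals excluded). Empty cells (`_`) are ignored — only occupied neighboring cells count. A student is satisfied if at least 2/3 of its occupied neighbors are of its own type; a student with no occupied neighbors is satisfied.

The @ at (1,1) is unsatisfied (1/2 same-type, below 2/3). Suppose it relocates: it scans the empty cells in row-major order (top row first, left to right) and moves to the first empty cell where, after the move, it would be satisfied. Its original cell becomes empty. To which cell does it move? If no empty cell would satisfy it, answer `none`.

(1,4)

Vacating (1,1). Empty cells in order:
  (0,1): 1/2 same-type → still unsatisfied.
  (0,4): 0/1 same-type → still unsatisfied.
  (1,4): 2/2 same-type → satisfied — stop here.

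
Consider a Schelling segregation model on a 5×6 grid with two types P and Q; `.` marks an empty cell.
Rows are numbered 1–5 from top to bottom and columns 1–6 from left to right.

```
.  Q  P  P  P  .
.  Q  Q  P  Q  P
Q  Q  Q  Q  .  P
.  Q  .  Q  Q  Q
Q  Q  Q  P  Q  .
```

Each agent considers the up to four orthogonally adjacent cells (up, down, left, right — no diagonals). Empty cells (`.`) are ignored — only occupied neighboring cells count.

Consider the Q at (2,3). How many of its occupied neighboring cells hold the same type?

2

Occupied neighbors of (2,3): (1,3)=P, (3,3)=Q, (2,2)=Q, (2,4)=P.
Same type (Q): 2 of 4.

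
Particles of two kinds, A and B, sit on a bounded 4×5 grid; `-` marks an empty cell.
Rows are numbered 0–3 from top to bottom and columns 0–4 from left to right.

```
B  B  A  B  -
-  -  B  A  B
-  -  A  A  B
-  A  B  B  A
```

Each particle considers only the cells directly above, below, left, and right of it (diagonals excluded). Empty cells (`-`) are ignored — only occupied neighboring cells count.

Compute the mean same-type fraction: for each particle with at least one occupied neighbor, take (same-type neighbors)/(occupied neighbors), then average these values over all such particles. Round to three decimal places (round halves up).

0.292

(0,0)B 1/1
(0,1)B 1/2
(0,2)A 0/3
(0,3)B 0/2
(1,2)B 0/3
(1,3)A 1/4
(1,4)B 1/2
(2,2)A 1/3
(2,3)A 2/4
(2,4)B 1/3
(3,1)A 0/1
(3,2)B 1/3
(3,3)B 1/3
(3,4)A 0/2
Sum over 14 particles: 1/1 + 1/2 + 0/3 + 0/2 + 0/3 + 1/4 + 1/2 + 1/3 + 2/4 + 1/3 + 0/1 + 1/3 + 1/3 + 0/2 = 49/12; mean = 49/12 ÷ 14 = 7/24 = 0.291666… → 0.292.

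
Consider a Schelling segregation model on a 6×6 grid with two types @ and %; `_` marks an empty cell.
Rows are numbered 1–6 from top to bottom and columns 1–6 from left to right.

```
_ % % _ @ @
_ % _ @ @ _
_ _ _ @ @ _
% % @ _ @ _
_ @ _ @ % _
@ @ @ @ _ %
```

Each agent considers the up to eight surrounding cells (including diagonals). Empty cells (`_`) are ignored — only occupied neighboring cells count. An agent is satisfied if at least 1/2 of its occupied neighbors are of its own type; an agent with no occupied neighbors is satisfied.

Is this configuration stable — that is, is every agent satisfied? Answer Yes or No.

(1,2)% 2/2 ok
(1,3)% 2/3 ok
(1,5)@ 3/3 ok
(1,6)@ 2/2 ok
(2,2)% 2/2 ok
(2,4)@ 4/5 ok
(2,5)@ 5/5 ok
(3,4)@ 5/5 ok
(3,5)@ 4/4 ok
(4,1)% 1/2 ok
(4,2)% 1/3 unhappy
(4,3)@ 3/4 ok
(4,5)@ 3/4 ok
(5,2)@ 4/6 ok
(5,4)@ 4/5 ok
(5,5)% 1/4 unhappy
(6,1)@ 2/2 ok
(6,2)@ 3/3 ok
(6,3)@ 4/4 ok
(6,4)@ 2/3 ok
(6,6)% 1/1 ok
For instance (4,2) has only 1/3 same-type neighbors, below 1/2.

No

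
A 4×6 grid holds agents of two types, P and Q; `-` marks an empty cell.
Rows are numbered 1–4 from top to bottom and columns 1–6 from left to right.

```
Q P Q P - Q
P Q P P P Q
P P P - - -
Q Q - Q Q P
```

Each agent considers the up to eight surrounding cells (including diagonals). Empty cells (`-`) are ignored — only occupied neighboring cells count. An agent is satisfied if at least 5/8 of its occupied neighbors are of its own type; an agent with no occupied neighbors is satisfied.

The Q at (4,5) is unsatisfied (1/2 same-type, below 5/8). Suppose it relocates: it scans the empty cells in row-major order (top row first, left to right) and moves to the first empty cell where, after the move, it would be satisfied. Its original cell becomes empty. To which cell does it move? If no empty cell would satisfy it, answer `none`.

Vacating (4,5). Empty cells in order:
  (1,5): 2/5 same-type → still unsatisfied.
  (3,4): 1/5 same-type → still unsatisfied.
  (3,5): 2/5 same-type → still unsatisfied.
  (3,6): 1/3 same-type → still unsatisfied.
  (4,3): 2/4 same-type → still unsatisfied.

none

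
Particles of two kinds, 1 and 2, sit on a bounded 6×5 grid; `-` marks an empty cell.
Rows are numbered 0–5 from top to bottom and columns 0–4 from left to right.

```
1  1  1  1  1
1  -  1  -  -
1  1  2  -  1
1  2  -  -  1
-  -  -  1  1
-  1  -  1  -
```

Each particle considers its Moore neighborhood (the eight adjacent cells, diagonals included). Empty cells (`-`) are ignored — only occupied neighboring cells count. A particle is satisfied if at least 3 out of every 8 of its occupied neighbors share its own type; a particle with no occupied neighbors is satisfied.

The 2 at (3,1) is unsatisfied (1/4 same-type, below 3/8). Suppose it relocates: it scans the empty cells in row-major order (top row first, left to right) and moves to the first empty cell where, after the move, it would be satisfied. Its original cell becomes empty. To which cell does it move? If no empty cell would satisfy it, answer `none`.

Vacating (3,1). Empty cells in order:
  (1,1): 1/8 same-type → still unsatisfied.
  (1,3): 1/6 same-type → still unsatisfied.
  (1,4): 0/3 same-type → still unsatisfied.
  (2,3): 1/4 same-type → still unsatisfied.
  (3,2): 1/3 same-type → still unsatisfied.
  (3,3): 1/5 same-type → still unsatisfied.
  (4,0): 0/2 same-type → still unsatisfied.
  (4,1): 0/2 same-type → still unsatisfied.
  (4,2): 0/3 same-type → still unsatisfied.
  (5,0): 0/1 same-type → still unsatisfied.
  (5,2): 0/3 same-type → still unsatisfied.
  (5,4): 0/3 same-type → still unsatisfied.

none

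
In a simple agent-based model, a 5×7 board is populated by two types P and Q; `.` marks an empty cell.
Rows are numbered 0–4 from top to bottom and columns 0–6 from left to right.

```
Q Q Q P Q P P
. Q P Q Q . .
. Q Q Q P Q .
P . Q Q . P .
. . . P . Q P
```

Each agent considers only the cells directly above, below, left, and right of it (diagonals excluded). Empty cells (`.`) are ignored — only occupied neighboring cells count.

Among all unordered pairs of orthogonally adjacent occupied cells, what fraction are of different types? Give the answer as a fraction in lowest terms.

15/28

Scan each occupied cell's neighbors to the right and below so each pair is counted once.
From row 0: 5 unlike of 10 pairs (running 5/10).
From row 1: 4 unlike of 7 pairs (running 9/17).
From row 2: 3 unlike of 7 pairs (running 12/24).
From row 3: 2 unlike of 3 pairs (running 14/27).
From row 4: 1 unlike of 1 pairs (running 15/28).
Total adjacent occupied pairs: 28; unlike-type pairs: 15.
15/28 is already in lowest terms.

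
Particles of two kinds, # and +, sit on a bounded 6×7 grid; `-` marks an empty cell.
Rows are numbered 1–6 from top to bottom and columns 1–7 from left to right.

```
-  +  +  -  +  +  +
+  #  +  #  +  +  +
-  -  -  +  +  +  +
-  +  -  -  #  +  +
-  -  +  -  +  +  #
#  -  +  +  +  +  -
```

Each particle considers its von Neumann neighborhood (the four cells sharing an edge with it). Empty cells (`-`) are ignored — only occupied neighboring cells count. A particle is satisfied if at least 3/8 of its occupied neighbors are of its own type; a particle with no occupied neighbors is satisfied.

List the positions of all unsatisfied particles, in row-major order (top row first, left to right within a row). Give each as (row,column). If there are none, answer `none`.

Row 1: (1,2)+ 1/2 ✓ · (1,3)+ 2/2 ✓ · (1,5)+ 2/2 ✓ · (1,6)+ 3/3 ✓ · (1,7)+ 2/2 ✓
Row 2: (2,1)+ 0/1 ✗ · (2,2)# 0/3 ✗ · (2,3)+ 1/3 ✗ · (2,4)# 0/3 ✗ · (2,5)+ 3/4 ✓ · (2,6)+ 4/4 ✓ · (2,7)+ 3/3 ✓
Row 3: (3,4)+ 1/2 ✓ · (3,5)+ 3/4 ✓ · (3,6)+ 4/4 ✓ · (3,7)+ 3/3 ✓
Row 4: (4,2)+ 0/0 ✓ · (4,5)# 0/3 ✗ · (4,6)+ 3/4 ✓ · (4,7)+ 2/3 ✓
Row 5: (5,3)+ 1/1 ✓ · (5,5)+ 2/3 ✓ · (5,6)+ 3/4 ✓ · (5,7)# 0/2 ✗
Row 6: (6,1)# 0/0 ✓ · (6,3)+ 2/2 ✓ · (6,4)+ 2/2 ✓ · (6,5)+ 3/3 ✓ · (6,6)+ 2/2 ✓

(2,1), (2,2), (2,3), (2,4), (4,5), (5,7)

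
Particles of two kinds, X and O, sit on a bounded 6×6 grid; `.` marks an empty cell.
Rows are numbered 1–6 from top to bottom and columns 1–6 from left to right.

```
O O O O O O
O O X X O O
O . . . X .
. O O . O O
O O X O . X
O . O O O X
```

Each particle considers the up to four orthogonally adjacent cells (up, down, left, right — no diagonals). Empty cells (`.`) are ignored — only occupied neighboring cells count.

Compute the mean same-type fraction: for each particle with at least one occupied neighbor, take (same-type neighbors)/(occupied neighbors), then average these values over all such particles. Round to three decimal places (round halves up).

0.673

(1,1)O 2/2
(1,2)O 3/3
(1,3)O 2/3
(1,4)O 2/3
(1,5)O 3/3
(1,6)O 2/2
(2,1)O 3/3
(2,2)O 2/3
(2,3)X 1/3
(2,4)X 1/3
(2,5)O 2/4
(2,6)O 2/2
(3,1)O 1/1
(3,5)X 0/2
(4,2)O 2/2
(4,3)O 1/2
(4,5)O 1/2
(4,6)O 1/2
(5,1)O 2/2
(5,2)O 2/3
(5,3)X 0/4
(5,4)O 1/2
(5,6)X 1/2
(6,1)O 1/1
(6,3)O 1/2
(6,4)O 3/3
(6,5)O 1/2
(6,6)X 1/2
Sum over 28 particles: 2/2 + 3/3 + 2/3 + 2/3 + 3/3 + 2/2 + 3/3 + 2/3 + 1/3 + 1/3 + 2/4 + 2/2 + 1/1 + 0/2 + 2/2 + 1/2 + 1/2 + 1/2 + 2/2 + 2/3 + 0/4 + 1/2 + 1/2 + 1/1 + 1/2 + 3/3 + 1/2 + 1/2 = 113/6; mean = 113/6 ÷ 28 = 113/168 = 0.672619… → 0.673.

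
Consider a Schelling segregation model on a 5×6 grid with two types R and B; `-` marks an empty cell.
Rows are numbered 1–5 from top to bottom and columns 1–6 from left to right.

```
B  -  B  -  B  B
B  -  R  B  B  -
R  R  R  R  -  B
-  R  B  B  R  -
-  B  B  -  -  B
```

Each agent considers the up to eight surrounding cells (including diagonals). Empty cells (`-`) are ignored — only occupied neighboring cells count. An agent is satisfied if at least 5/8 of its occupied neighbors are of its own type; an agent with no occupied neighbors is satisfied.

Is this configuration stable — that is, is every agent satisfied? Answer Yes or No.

Row 1: (1,1)B 1/1 ok · (1,3)B 1/2 unhappy · (1,5)B 3/3 ok · (1,6)B 2/2 ok
Row 2: (2,1)B 1/3 unhappy · (2,3)R 3/5 unhappy · (2,4)B 3/6 unhappy · (2,5)B 4/5 ok
Row 3: (3,1)R 2/3 ok · (3,2)R 4/6 ok · (3,3)R 4/7 unhappy · (3,4)R 3/7 unhappy · (3,6)B 1/2 unhappy
Row 4: (4,2)R 3/6 unhappy · (4,3)B 3/7 unhappy · (4,4)B 2/5 unhappy · (4,5)R 1/4 unhappy
Row 5: (5,2)B 2/3 ok · (5,3)B 3/4 ok · (5,6)B 0/1 unhappy
For instance (1,3) has only 1/2 same-type neighbors, below 5/8.

No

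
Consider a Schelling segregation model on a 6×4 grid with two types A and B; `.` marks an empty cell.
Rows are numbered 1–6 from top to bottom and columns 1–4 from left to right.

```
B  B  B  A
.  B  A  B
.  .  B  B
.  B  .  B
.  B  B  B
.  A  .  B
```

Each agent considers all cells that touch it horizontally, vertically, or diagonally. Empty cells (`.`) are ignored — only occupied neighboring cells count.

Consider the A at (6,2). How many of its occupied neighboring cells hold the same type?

0

Occupied neighbors of (6,2): (5,2)=B, (5,3)=B.
Same type (A): 0 of 2.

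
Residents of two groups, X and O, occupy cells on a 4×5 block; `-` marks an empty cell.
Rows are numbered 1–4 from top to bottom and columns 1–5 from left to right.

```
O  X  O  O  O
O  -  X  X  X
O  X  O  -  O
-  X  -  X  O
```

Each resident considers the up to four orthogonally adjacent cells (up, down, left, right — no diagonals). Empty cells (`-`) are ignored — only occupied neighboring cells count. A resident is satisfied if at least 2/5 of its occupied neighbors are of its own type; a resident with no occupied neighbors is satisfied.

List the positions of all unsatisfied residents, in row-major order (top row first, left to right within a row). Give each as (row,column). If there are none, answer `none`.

(1,2), (1,3), (2,3), (2,5), (3,2), (3,3), (4,4)

(1,1)O 1/2 satisfied
(1,2)X 0/2 not
(1,3)O 1/3 not
(1,4)O 2/3 satisfied
(1,5)O 1/2 satisfied
(2,1)O 2/2 satisfied
(2,3)X 1/3 not
(2,4)X 2/3 satisfied
(2,5)X 1/3 not
(3,1)O 1/2 satisfied
(3,2)X 1/3 not
(3,3)O 0/2 not
(3,5)O 1/2 satisfied
(4,2)X 1/1 satisfied
(4,4)X 0/1 not
(4,5)O 1/2 satisfied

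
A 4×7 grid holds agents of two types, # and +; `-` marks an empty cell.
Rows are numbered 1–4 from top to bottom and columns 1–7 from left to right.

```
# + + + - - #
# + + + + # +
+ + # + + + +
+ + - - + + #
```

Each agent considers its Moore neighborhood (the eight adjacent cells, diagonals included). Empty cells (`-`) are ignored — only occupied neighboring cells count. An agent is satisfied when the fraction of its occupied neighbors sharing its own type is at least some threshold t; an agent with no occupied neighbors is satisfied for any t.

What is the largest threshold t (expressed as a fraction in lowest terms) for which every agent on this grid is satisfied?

(1,1)# 1/3
(1,2)+ 3/5
(1,3)+ 5/5
(1,4)+ 4/4
(1,7)# 1/2
(2,1)# 1/5
(2,2)+ 5/8
(2,3)+ 7/8
(2,4)+ 6/7
(2,5)+ 5/6
(2,6)# 1/6
(2,7)+ 2/4
(3,1)+ 4/5
(3,2)+ 5/7
(3,3)# 0/6
(3,4)+ 5/6
(3,5)+ 6/7
(3,6)+ 6/8
(3,7)+ 3/5
(4,1)+ 3/3
(4,2)+ 3/4
(4,5)+ 4/4
(4,6)+ 4/5
(4,7)# 0/3
The smallest same-type fraction is 0/6 at (3,3), which reduces to 0/1. Any threshold above that leaves this agent unsatisfied.

0/1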